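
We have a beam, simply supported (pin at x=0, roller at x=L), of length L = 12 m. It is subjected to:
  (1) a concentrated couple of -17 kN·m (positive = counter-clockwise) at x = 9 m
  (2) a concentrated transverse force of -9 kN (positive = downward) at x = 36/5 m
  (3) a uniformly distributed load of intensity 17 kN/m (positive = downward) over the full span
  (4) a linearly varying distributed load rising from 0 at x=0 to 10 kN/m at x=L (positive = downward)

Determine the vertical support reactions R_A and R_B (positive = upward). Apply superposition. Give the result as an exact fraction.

Load 1 — applied couple M₀=-17 kN·m at a=9 m (b=L-a=3):
  R_A = M₀/L = (-17)/12 = -17/12 kN
  R_B = -M₀/L = -(-17)/12 = 17/12 kN
Load 2 — point force P=-9 kN at a=36/5 m (b=L-a=24/5):
  R_A = Pb/L = (-9)·(24/5)/12 = -18/5 kN
  R_B = Pa/L = (-9)·(36/5)/12 = -27/5 kN
Load 3 — uniform load w=17 kN/m over full span:
  R_A = wL/2 = 17·12/2 = 102 kN
  R_B = wL/2 = 17·12/2 = 102 kN
Load 4 — triangular load w₀=10 kN/m (0→w₀ over full span):
  R_A = w₀L/6 = 10·12/6 = 20 kN
  R_B = w₀L/3 = 10·12/3 = 40 kN
Superposition: R_A = 7019/60 kN, R_B = 8281/60 kN

R_A = 7019/60 kN, R_B = 8281/60 kN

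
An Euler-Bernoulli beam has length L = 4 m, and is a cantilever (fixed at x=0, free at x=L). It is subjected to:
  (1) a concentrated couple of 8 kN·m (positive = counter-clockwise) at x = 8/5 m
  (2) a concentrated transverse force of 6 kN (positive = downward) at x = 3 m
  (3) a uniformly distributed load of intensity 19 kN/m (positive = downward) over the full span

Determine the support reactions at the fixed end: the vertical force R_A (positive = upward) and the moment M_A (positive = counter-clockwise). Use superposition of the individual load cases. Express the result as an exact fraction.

Load 1 — applied couple M₀=8 kN·m at a=8/5 m (b=L-a=12/5):
  R_A = 0 kN
  M_A = -M₀ = -8 kN·m
Load 2 — point force P=6 kN at a=3 m (b=L-a=1):
  R_A = P = 6 kN
  M_A = Pa = 6·3 = 18 kN·m
Load 3 — uniform load w=19 kN/m over full span:
  R_A = wL = 19·4 = 76 kN
  M_A = wL²/2 = 19·4²/2 = 152 kN·m
Superposition: R_A = 82 kN, M_A = 162 kN·m

R_A = 82 kN, M_A = 162 kN·m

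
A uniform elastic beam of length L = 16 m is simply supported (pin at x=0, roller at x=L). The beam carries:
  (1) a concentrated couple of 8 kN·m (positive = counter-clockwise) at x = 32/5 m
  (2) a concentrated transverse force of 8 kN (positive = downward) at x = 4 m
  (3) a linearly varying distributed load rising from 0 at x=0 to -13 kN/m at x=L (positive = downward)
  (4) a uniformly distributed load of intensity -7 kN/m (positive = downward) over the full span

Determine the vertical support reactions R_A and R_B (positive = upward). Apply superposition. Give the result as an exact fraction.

R_A = -505/6 kN, R_B = -743/6 kN

Load 1 — applied couple M₀=8 kN·m at a=32/5 m (b=L-a=48/5):
  R_A = M₀/L = 8/16 = 1/2 kN
  R_B = -M₀/L = -8/16 = -1/2 kN
Load 2 — point force P=8 kN at a=4 m (b=L-a=12):
  R_A = Pb/L = 8·12/16 = 6 kN
  R_B = Pa/L = 8·4/16 = 2 kN
Load 3 — triangular load w₀=-13 kN/m (0→w₀ over full span):
  R_A = w₀L/6 = (-13)·16/6 = -104/3 kN
  R_B = w₀L/3 = (-13)·16/3 = -208/3 kN
Load 4 — uniform load w=-7 kN/m over full span:
  R_A = wL/2 = (-7)·16/2 = -56 kN
  R_B = wL/2 = (-7)·16/2 = -56 kN
Superposition: R_A = -505/6 kN, R_B = -743/6 kN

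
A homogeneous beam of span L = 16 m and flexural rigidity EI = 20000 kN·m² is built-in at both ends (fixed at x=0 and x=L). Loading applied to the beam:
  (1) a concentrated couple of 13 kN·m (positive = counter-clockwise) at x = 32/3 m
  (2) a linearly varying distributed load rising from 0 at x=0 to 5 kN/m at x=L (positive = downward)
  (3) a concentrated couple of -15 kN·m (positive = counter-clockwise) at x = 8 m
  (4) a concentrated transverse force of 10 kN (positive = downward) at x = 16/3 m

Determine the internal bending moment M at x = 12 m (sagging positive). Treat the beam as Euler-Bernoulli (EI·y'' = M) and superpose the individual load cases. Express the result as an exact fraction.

Load 1 — applied couple M₀=13 kN·m at a=32/3 m (b=L-a=16/3):
  M_1 = R_Ax - M_A - M₀  [x>a] with R_A=13/12, M_A=13/3 = (13/12)·12 - (13/3) - 13 = -13/3 kN·m
Load 2 — triangular load w₀=5 kN/m (0→w₀ over full span):
  M_2 = 3w₀Lx/20 - w₀L²/30 - w₀x³/(6L) = 3·5·16·12/20 - 5·16²/30 - 5·12³/(6·16) = 34/3 kN·m
Load 3 — applied couple M₀=-15 kN·m at a=8 m (b=L-a=8):
  M_3 = R_Ax - M_A - M₀  [x>a] with R_A=-45/32, M_A=-15/4 = (-45/32)·12 - (-15/4) - (-15) = 15/8 kN·m
Load 4 — point force P=10 kN at a=16/3 m (b=L-a=32/3):
  M_4 = Pa²(a+3b)(L-x)/L³ - Pa²b/L²  [x>a] = 10·(16/3)²·((16/3)+3·(32/3))·(16-12)/16³ - 10·(16/3)²·(32/3)/16² = -40/27 kN·m
Superposition: M = Σ M_i = 1597/216 kN·m ≈ 7.393519 kN·m

M(12) = 1597/216 kN·m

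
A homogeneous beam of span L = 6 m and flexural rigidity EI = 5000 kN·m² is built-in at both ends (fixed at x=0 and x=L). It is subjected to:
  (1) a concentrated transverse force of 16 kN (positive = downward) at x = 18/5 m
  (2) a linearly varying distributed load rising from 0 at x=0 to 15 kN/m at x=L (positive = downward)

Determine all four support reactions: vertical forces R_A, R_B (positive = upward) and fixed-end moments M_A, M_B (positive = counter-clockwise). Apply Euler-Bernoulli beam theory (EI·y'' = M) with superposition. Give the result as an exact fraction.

Load 1 — point force P=16 kN at a=18/5 m (b=L-a=12/5):
  R_A = Pb²(3a+b)/L³ = 16·(12/5)²·(3·(18/5)+(12/5))/6³ = 704/125 kN
  M_A = Pab²/L² = 16·(18/5)·(12/5)²/6² = 1152/125 kN·m
  R_B = Pa²(a+3b)/L³ = 16·(18/5)²·((18/5)+3·(12/5))/6³ = 1296/125 kN
  M_B = -Pa²b/L² = -16·(18/5)²·(12/5)/6² = -1728/125 kN·m
Load 2 — triangular load w₀=15 kN/m (0→w₀ over full span):
  R_A = 3w₀L/20 = 3·15·6/20 = 27/2 kN
  M_A = w₀L²/30 = 15·6²/30 = 18 kN·m
  R_B = 7w₀L/20 = 7·15·6/20 = 63/2 kN
  M_B = -w₀L²/20 = -15·6²/20 = -27 kN·m
Superposition: R_A = 4783/250 kN, M_A = 3402/125 kN·m, R_B = 10467/250 kN, M_B = -5103/125 kN·m

R_A = 4783/250 kN, M_A = 3402/125 kN·m, R_B = 10467/250 kN, M_B = -5103/125 kN·m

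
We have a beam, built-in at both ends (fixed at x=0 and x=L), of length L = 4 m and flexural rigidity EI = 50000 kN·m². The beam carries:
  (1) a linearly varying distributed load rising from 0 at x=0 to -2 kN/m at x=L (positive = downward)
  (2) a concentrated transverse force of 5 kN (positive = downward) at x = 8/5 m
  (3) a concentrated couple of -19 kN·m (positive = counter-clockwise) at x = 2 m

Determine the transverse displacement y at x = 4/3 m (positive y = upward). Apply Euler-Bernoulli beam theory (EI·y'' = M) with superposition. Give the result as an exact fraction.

Load 1 — triangular load w₀=-2 kN/m (0→w₀ over full span):
  y_1 = -w₀x²(L-x)²(x+2L)/(120LEI) = -(-2)·(4/3)²·(4-(4/3))²·((4/3)+2·4)/(120·4·50000) = 112/11390625 m
Load 2 — point force P=5 kN at a=8/5 m (b=L-a=12/5):
  y_2 = -Pb²x²(3aL-(3a+b)x)/(6L³EI)  [x≤a] = -5·(12/5)²·(4/3)²·(3·(8/5)·4-(3·(8/5)+(12/5))·(4/3))/(6·4³·50000) = -2/78125 m
Load 3 — applied couple M₀=-19 kN·m at a=2 m (b=L-a=2):
  y_3 = (R_Ax³/6 - M_Ax²/2)/EI  [x≤a] with R_A=-57/8, M_A=-19/4 = ((-57/8)·(4/3)³/6 - (-19/4)·(4/3)²/2)/50000 = 19/675000 m
Superposition: y = Σ y_i = 5641/455625000 m ≈ 0.000012 m

y(4/3) = 5641/455625000 m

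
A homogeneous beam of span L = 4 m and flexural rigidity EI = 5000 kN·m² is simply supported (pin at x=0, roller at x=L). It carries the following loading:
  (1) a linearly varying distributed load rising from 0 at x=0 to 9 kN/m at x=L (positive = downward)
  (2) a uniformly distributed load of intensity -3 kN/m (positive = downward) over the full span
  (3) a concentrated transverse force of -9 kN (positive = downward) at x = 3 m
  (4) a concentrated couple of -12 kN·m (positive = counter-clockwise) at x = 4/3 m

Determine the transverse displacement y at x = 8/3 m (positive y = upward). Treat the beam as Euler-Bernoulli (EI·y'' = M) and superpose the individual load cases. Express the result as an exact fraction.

Load 1 — triangular load w₀=9 kN/m (0→w₀ over full span):
  y_1 = -w₀x(7L⁴-10L²x²+3x⁴)/(360LEI) = -9·(8/3)·(7·4⁴-10·4²·(8/3)²+3·(8/3)⁴)/(360·4·5000) = -136/50625 m
Load 2 — uniform load w=-3 kN/m over full span:
  y_2 = -wx(L³-2Lx²+x³)/(24EI) = -(-3)·(8/3)·(4³-2·4·(8/3)²+(8/3)³)/(24·5000) = 88/50625 m
Load 3 — point force P=-9 kN at a=3 m (b=L-a=1):
  y_3 = -Pbx(L²-b²-x²)/(6LEI)  [x≤a] = -(-9)·1·(8/3)·(4²-1²-(8/3)²)/(6·4·5000) = 71/45000 m
Load 4 — applied couple M₀=-12 kN·m at a=4/3 m (b=L-a=8/3):
  y_4 = (M₀x³/(6L)-M₀(x-a)²/2+C₁x)/EI  [x>a] with C₁=M₀(3b²-L²)/(6L)=-8/3 = ((-12)·(8/3)³/(6·4)-(-12)·((8/3)-(4/3))²/2+(-8/3)·(8/3))/5000 = -4/3375 m
Superposition: y = Σ y_i = -1/1800 m ≈ -0.000556 m

y(8/3) = -1/1800 m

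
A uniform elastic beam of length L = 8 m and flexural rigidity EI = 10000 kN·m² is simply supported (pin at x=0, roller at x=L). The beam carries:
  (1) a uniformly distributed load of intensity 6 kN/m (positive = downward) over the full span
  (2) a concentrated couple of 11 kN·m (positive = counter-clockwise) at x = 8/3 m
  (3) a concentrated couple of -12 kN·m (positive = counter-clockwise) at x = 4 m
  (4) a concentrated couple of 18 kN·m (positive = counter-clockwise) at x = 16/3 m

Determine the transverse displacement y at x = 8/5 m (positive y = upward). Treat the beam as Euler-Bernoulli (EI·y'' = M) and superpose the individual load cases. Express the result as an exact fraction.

Load 1 — uniform load w=6 kN/m over full span:
  y_1 = -wx(L³-2Lx²+x³)/(24EI) = -6·(8/5)·(8³-2·8·(8/5)²+(8/5)³)/(24·10000) = -7424/390625 m
Load 2 — applied couple M₀=11 kN·m at a=8/3 m (b=L-a=16/3):
  y_2 = (M₀x³/(6L)+C₁x)/EI  [x≤a] with C₁=M₀(3b²-L²)/(6L)=44/9 = (11·(8/5)³/(6·8)+(44/9)·(8/5))/10000 = 616/703125 m
Load 3 — applied couple M₀=-12 kN·m at a=4 m (b=L-a=4):
  y_3 = (M₀x³/(6L)+C₁x)/EI  [x≤a] with C₁=M₀(3b²-L²)/(6L)=4 = ((-12)·(8/5)³/(6·8)+4·(8/5))/10000 = 42/78125 m
Load 4 — applied couple M₀=18 kN·m at a=16/3 m (b=L-a=8/3):
  y_4 = (M₀x³/(6L)+C₁x)/EI  [x≤a] with C₁=M₀(3b²-L²)/(6L)=-16 = (18·(8/5)³/(6·8)+(-16)·(8/5))/10000 = -188/78125 m
Superposition: y = Σ y_i = -70306/3515625 m ≈ -0.019998 m

y(8/5) = -70306/3515625 m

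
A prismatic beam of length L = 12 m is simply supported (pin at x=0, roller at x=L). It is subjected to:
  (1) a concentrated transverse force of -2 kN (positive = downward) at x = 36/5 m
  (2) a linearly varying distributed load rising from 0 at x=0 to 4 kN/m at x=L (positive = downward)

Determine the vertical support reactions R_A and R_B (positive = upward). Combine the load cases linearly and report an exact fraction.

R_A = 36/5 kN, R_B = 74/5 kN

Load 1 — point force P=-2 kN at a=36/5 m (b=L-a=24/5):
  R_A = Pb/L = (-2)·(24/5)/12 = -4/5 kN
  R_B = Pa/L = (-2)·(36/5)/12 = -6/5 kN
Load 2 — triangular load w₀=4 kN/m (0→w₀ over full span):
  R_A = w₀L/6 = 4·12/6 = 8 kN
  R_B = w₀L/3 = 4·12/3 = 16 kN
Superposition: R_A = 36/5 kN, R_B = 74/5 kN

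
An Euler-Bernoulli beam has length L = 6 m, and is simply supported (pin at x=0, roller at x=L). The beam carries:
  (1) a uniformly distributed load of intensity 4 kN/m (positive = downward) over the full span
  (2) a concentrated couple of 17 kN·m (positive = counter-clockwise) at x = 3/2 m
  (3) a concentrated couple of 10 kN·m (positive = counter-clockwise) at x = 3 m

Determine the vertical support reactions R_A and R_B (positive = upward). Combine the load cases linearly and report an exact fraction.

Load 1 — uniform load w=4 kN/m over full span:
  R_A = wL/2 = 4·6/2 = 12 kN
  R_B = wL/2 = 4·6/2 = 12 kN
Load 2 — applied couple M₀=17 kN·m at a=3/2 m (b=L-a=9/2):
  R_A = M₀/L = 17/6 kN
  R_B = -M₀/L = -17/6 kN
Load 3 — applied couple M₀=10 kN·m at a=3 m (b=L-a=3):
  R_A = M₀/L = 10/6 = 5/3 kN
  R_B = -M₀/L = -10/6 = -5/3 kN
Superposition: R_A = 33/2 kN, R_B = 15/2 kN

R_A = 33/2 kN, R_B = 15/2 kN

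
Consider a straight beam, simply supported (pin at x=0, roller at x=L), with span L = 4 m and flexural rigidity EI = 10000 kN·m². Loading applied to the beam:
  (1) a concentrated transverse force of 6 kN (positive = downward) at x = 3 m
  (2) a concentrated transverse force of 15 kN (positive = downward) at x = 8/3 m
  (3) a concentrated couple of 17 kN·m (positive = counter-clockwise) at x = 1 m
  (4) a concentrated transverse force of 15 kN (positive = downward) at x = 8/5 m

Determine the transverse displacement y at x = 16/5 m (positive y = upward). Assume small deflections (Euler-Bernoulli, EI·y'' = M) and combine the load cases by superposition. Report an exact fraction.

y(16/5) = -121841/67500000 m

Load 1 — point force P=6 kN at a=3 m (b=L-a=1):
  y_1 = -Pa(L-x)(2Lx-a²-x²)/(6LEI)  [x>a] = -6·3·(4-(16/5))·(2·4·(16/5)-3²-(16/5)²)/(6·4·10000) = -477/1250000 m
Load 2 — point force P=15 kN at a=8/3 m (b=L-a=4/3):
  y_2 = -Pa(L-x)(2Lx-a²-x²)/(6LEI)  [x>a] = -15·(8/3)·(4-(16/5))·(2·4·(16/5)-(8/3)²-(16/5)²)/(6·4·10000) = -464/421875 m
Load 3 — applied couple M₀=17 kN·m at a=1 m (b=L-a=3):
  y_3 = (M₀x³/(6L)-M₀(x-a)²/2+C₁x)/EI  [x>a] with C₁=M₀(3b²-L²)/(6L)=187/24 = (17·(16/5)³/(6·4)-17·((16/5)-1)²/2+(187/24)·(16/5))/10000 = 1751/2500000 m
Load 4 — point force P=15 kN at a=8/5 m (b=L-a=12/5):
  y_4 = -Pa(L-x)(2Lx-a²-x²)/(6LEI)  [x>a] = -15·(8/5)·(4-(16/5))·(2·4·(16/5)-(8/5)²-(16/5)²)/(6·4·10000) = -16/15625 m
Superposition: y = Σ y_i = -121841/67500000 m ≈ -0.001805 m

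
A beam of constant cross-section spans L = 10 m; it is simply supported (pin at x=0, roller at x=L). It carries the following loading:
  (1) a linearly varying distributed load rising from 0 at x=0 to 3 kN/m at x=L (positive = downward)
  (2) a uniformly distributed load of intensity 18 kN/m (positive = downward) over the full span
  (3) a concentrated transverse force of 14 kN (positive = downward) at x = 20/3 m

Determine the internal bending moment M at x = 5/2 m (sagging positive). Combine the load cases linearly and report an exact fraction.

M(5/2) = 18445/96 kN·m

Load 1 — triangular load w₀=3 kN/m (0→w₀ over full span):
  M_1 = w₀Lx/6 - w₀x³/(6L) = 3·10·(5/2)/6 - 3·(5/2)³/(6·10) = 375/32 kN·m
Load 2 — uniform load w=18 kN/m over full span:
  M_2 = wx(L-x)/2 = 18·(5/2)·(10-(5/2))/2 = 675/4 kN·m
Load 3 — point force P=14 kN at a=20/3 m (b=L-a=10/3):
  M_3 = Pbx/L  [x≤a] = 14·(10/3)·(5/2)/10 = 35/3 kN·m
Superposition: M = Σ M_i = 18445/96 kN·m ≈ 192.135417 kN·m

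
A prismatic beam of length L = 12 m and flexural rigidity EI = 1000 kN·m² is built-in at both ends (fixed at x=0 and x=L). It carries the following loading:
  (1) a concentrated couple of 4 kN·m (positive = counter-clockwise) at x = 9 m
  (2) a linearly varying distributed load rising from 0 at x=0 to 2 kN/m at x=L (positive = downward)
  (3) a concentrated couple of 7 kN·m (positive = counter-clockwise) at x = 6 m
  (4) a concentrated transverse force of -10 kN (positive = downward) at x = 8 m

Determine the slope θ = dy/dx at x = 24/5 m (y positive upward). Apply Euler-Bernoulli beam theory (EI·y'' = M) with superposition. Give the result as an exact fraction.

Load 1 — applied couple M₀=4 kN·m at a=9 m (b=L-a=3):
  θ_1 = (R_Ax²/2 - M_Ax)/EI  [x≤a] with R_A=3/8, M_A=5/4 = ((3/8)·(24/5)²/2 - (5/4)·(24/5))/1000 = -21/12500 rad
Load 2 — triangular load w₀=2 kN/m (0→w₀ over full span):
  θ_2 = -w₀(2x(L-x)(L-2x)(x+2L)+x²(L-x)²)/(120LEI) = -2·(2·(24/5)·(12-(24/5))·(12-2·(24/5))·((24/5)+2·12)+(24/5)²·(12-(24/5))²)/(120·12·1000) = -648/78125 rad
Load 3 — applied couple M₀=7 kN·m at a=6 m (b=L-a=6):
  θ_3 = (R_Ax²/2 - M_Ax)/EI  [x≤a] with R_A=7/8, M_A=7/4 = ((7/8)·(24/5)²/2 - (7/4)·(24/5))/1000 = 21/12500 rad
Load 4 — point force P=-10 kN at a=8 m (b=L-a=4):
  θ_4 = -Pb²x(2aL-(3a+b)x)/(2L³EI)  [x≤a] = -(-10)·4²·(24/5)·(2·8·12-(3·8+4)·(24/5))/(2·12³·1000) = 8/625 rad
Superposition: θ = Σ θ_i = 352/78125 rad ≈ 0.004506 rad

θ(24/5) = 352/78125 rad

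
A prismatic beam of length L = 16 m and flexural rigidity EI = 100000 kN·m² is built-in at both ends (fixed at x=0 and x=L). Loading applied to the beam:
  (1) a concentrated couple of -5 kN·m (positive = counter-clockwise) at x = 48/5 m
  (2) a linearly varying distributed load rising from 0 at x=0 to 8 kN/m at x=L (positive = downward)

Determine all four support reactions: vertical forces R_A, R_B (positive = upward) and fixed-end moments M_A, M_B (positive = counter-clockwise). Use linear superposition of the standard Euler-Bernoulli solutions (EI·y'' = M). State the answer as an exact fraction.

Load 1 — applied couple M₀=-5 kN·m at a=48/5 m (b=L-a=32/5):
  R_A = 6M₀ab/L³ = 6·(-5)·(48/5)·(32/5)/16³ = -9/20 kN
  M_A = M₀b(2a-b)/L² = (-5)·(32/5)·(2·(48/5)-(32/5))/16² = -8/5 kN·m
  R_B = -6M₀ab/L³ = -6·(-5)·(48/5)·(32/5)/16³ = 9/20 kN
  M_B = M₀a(2b-a)/L² = (-5)·(48/5)·(2·(32/5)-(48/5))/16² = -3/5 kN·m
Load 2 — triangular load w₀=8 kN/m (0→w₀ over full span):
  R_A = 3w₀L/20 = 3·8·16/20 = 96/5 kN
  M_A = w₀L²/30 = 8·16²/30 = 1024/15 kN·m
  R_B = 7w₀L/20 = 7·8·16/20 = 224/5 kN
  M_B = -w₀L²/20 = -8·16²/20 = -512/5 kN·m
Superposition: R_A = 75/4 kN, M_A = 200/3 kN·m, R_B = 181/4 kN, M_B = -103 kN·m

R_A = 75/4 kN, M_A = 200/3 kN·m, R_B = 181/4 kN, M_B = -103 kN·m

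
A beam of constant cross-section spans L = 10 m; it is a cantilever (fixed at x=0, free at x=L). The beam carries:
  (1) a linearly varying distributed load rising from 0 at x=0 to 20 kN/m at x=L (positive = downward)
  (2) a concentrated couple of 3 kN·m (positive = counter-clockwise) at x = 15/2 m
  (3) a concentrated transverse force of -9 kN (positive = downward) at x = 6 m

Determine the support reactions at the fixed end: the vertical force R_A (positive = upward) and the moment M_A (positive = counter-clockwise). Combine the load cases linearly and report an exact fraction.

R_A = 91 kN, M_A = 1829/3 kN·m

Load 1 — triangular load w₀=20 kN/m (0→w₀ over full span):
  R_A = w₀L/2 = 20·10/2 = 100 kN
  M_A = w₀L²/3 = 20·10²/3 = 2000/3 kN·m
Load 2 — applied couple M₀=3 kN·m at a=15/2 m (b=L-a=5/2):
  R_A = 0 kN
  M_A = -M₀ = -3 kN·m
Load 3 — point force P=-9 kN at a=6 m (b=L-a=4):
  R_A = P = (-9) = -9 kN
  M_A = Pa = (-9)·6 = -54 kN·m
Superposition: R_A = 91 kN, M_A = 1829/3 kN·m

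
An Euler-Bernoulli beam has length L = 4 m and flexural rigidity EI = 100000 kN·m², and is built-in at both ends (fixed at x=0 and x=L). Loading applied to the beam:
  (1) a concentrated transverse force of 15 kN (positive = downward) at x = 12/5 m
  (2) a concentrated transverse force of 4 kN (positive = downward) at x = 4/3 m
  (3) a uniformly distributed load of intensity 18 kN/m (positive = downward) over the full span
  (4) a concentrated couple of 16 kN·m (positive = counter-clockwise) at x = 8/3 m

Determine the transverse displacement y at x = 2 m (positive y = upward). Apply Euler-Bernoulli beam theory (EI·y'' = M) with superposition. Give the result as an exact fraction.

Load 1 — point force P=15 kN at a=12/5 m (b=L-a=8/5):
  y_1 = -Pb²x²(3aL-(3a+b)x)/(6L³EI)  [x≤a] = -15·(8/5)²·2²·(3·(12/5)·4-(3·(12/5)+(8/5))·2)/(6·4³·100000) = -7/156250 m
Load 2 — point force P=4 kN at a=4/3 m (b=L-a=8/3):
  y_2 = -Pa²(L-x)²(3bL-(3b+a)(L-x))/(6L³EI)  [x>a] = -4·(4/3)²·(4-2)²·(3·(8/3)·4-(3·(8/3)+(4/3))·(4-2))/(6·4³·100000) = -1/101250 m
Load 3 — uniform load w=18 kN/m over full span:
  y_3 = -wx²(L-x)²/(24EI) = -18·2²·(4-2)²/(24·100000) = -3/25000 m
Load 4 — applied couple M₀=16 kN·m at a=8/3 m (b=L-a=4/3):
  y_4 = (R_Ax³/6 - M_Ax²/2)/EI  [x≤a] with R_A=16/3, M_A=16/3 = ((16/3)·2³/6 - (16/3)·2²/2)/100000 = -1/28125 m
Superposition: y = Σ y_i = -10643/50625000 m ≈ -0.000210 m

y(2) = -10643/50625000 m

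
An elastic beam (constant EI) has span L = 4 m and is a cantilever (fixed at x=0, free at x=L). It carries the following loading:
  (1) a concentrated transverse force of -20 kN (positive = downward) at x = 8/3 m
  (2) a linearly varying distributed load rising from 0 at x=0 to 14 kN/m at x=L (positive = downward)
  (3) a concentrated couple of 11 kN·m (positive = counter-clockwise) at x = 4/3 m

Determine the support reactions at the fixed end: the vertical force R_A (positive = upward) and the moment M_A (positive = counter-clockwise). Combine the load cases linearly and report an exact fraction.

R_A = 8 kN, M_A = 31/3 kN·m

Load 1 — point force P=-20 kN at a=8/3 m (b=L-a=4/3):
  R_A = P = (-20) = -20 kN
  M_A = Pa = (-20)·(8/3) = -160/3 kN·m
Load 2 — triangular load w₀=14 kN/m (0→w₀ over full span):
  R_A = w₀L/2 = 14·4/2 = 28 kN
  M_A = w₀L²/3 = 14·4²/3 = 224/3 kN·m
Load 3 — applied couple M₀=11 kN·m at a=4/3 m (b=L-a=8/3):
  R_A = 0 kN
  M_A = -M₀ = -11 kN·m
Superposition: R_A = 8 kN, M_A = 31/3 kN·m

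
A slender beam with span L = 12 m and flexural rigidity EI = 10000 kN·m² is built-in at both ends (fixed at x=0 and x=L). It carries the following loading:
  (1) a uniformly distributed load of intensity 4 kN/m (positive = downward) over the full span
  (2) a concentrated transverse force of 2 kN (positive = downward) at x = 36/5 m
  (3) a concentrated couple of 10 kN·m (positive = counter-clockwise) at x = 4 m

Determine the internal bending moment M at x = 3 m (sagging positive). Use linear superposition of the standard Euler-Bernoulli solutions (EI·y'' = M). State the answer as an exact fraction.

M(3) = 3428/375 kN·m

Load 1 — uniform load w=4 kN/m over full span:
  M_1 = wLx/2 - wL²/12 - wx²/2 = 4·12·3/2 - 4·12²/12 - 4·3²/2 = 6 kN·m
Load 2 — point force P=2 kN at a=36/5 m (b=L-a=24/5):
  M_2 = Pb²(3a+b)x/L³ - Pab²/L²  [x≤a] = 2·(24/5)²·(3·(36/5)+(24/5))·3/12³ - 2·(36/5)·(24/5)²/12² = -24/125 kN·m
Load 3 — applied couple M₀=10 kN·m at a=4 m (b=L-a=8):
  M_3 = R_Ax - M_A  [x≤a] with R_A=10/9, M_A=0 = (10/9)·3 - 0 = 10/3 kN·m
Superposition: M = Σ M_i = 3428/375 kN·m ≈ 9.141333 kN·m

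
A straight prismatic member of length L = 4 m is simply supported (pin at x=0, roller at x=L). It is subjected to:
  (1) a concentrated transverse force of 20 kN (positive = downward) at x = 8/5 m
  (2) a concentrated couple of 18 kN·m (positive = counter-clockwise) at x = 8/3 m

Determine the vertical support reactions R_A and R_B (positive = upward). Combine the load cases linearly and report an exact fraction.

R_A = 33/2 kN, R_B = 7/2 kN

Load 1 — point force P=20 kN at a=8/5 m (b=L-a=12/5):
  R_A = Pb/L = 20·(12/5)/4 = 12 kN
  R_B = Pa/L = 20·(8/5)/4 = 8 kN
Load 2 — applied couple M₀=18 kN·m at a=8/3 m (b=L-a=4/3):
  R_A = M₀/L = 18/4 = 9/2 kN
  R_B = -M₀/L = -18/4 = -9/2 kN
Superposition: R_A = 33/2 kN, R_B = 7/2 kN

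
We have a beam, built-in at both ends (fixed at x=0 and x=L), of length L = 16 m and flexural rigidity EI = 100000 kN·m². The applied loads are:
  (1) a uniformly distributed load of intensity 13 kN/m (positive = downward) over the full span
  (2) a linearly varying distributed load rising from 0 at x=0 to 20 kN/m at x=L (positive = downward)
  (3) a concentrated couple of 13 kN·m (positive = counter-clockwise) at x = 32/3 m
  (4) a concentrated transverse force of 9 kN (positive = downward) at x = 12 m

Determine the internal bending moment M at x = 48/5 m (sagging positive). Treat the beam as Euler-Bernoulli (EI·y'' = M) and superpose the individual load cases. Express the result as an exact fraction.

Load 1 — uniform load w=13 kN/m over full span:
  M_1 = wLx/2 - wL²/12 - wx²/2 = 13·16·(48/5)/2 - 13·16²/12 - 13·(48/5)²/2 = 9152/75 kN·m
Load 2 — triangular load w₀=20 kN/m (0→w₀ over full span):
  M_2 = 3w₀Lx/20 - w₀L²/30 - w₀x³/(6L) = 3·20·16·(48/5)/20 - 20·16²/30 - 20·(48/5)³/(6·16) = 7936/75 kN·m
Load 3 — applied couple M₀=13 kN·m at a=32/3 m (b=L-a=16/3):
  M_3 = R_Ax - M_A  [x≤a] with R_A=13/12, M_A=13/3 = (13/12)·(48/5) - (13/3) = 91/15 kN·m
Load 4 — point force P=9 kN at a=12 m (b=L-a=4):
  M_4 = Pb²(3a+b)x/L³ - Pab²/L²  [x≤a] = 9·4²·(3·12+4)·(48/5)/16³ - 9·12·4²/16² = 27/4 kN·m
Superposition: M = Σ M_i = 72197/300 kN·m ≈ 240.656667 kN·m

M(48/5) = 72197/300 kN·m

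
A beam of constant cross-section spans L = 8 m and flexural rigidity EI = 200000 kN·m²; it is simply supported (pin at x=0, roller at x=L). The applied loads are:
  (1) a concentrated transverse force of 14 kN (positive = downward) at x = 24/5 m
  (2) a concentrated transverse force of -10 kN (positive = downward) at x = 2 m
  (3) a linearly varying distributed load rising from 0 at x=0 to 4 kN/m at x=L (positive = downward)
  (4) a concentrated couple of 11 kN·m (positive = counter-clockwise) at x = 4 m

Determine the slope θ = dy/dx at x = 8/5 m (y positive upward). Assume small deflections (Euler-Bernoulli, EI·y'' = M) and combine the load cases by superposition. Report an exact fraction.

θ(8/5) = -148069/562500000 rad

Load 1 — point force P=14 kN at a=24/5 m (b=L-a=16/5):
  θ_1 = -Pb(L²-b²-3x²)/(6LEI)  [x≤a] = -14·(16/5)·(8²-(16/5)²-3·(8/5)²)/(6·8·200000) = -84/390625 rad
Load 2 — point force P=-10 kN at a=2 m (b=L-a=6):
  θ_2 = -Pb(L²-b²-3x²)/(6LEI)  [x≤a] = -(-10)·6·(8²-6²-3·(8/5)²)/(6·8·200000) = 127/1000000 rad
Load 3 — triangular load w₀=4 kN/m (0→w₀ over full span):
  θ_3 = -w₀(7L⁴-30L²x²+15x⁴)/(360LEI) = -4·(7·8⁴-30·8²·(8/5)²+15·(8/5)⁴)/(360·8·200000) = -2912/17578125 rad
Load 4 — applied couple M₀=11 kN·m at a=4 m (b=L-a=4):
  θ_4 = (M₀x²/(2L)+C₁)/EI  [x≤a] with C₁=M₀(3b²-L²)/(6L)=-11/3 = (11·(8/5)²/(2·8)+(-11/3))/200000 = -143/15000000 rad
Superposition: θ = Σ θ_i = -148069/562500000 rad ≈ -0.000263 rad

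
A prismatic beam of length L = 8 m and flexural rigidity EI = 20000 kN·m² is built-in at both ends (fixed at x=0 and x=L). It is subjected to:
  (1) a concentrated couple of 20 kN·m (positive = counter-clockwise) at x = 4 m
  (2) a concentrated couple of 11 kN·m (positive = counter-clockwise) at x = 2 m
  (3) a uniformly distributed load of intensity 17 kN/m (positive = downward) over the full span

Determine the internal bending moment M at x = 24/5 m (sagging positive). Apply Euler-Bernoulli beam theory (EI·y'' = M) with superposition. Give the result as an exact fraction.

Load 1 — applied couple M₀=20 kN·m at a=4 m (b=L-a=4):
  M_1 = R_Ax - M_A - M₀  [x>a] with R_A=15/4, M_A=5 = (15/4)·(24/5) - 5 - 20 = -7 kN·m
Load 2 — applied couple M₀=11 kN·m at a=2 m (b=L-a=6):
  M_2 = R_Ax - M_A - M₀  [x>a] with R_A=99/64, M_A=-33/16 = (99/64)·(24/5) - (-33/16) - 11 = -121/80 kN·m
Load 3 — uniform load w=17 kN/m over full span:
  M_3 = wLx/2 - wL²/12 - wx²/2 = 17·8·(24/5)/2 - 17·8²/12 - 17·(24/5)²/2 = 2992/75 kN·m
Superposition: M = Σ M_i = 37657/1200 kN·m ≈ 31.380833 kN·m

M(24/5) = 37657/1200 kN·m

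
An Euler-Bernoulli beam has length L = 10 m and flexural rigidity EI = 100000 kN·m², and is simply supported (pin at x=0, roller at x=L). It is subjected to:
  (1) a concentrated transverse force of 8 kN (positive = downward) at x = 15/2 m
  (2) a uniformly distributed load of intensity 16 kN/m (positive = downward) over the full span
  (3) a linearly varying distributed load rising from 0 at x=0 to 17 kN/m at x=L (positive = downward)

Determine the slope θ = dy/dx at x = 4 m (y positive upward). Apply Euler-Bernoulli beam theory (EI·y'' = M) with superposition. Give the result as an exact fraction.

Load 1 — point force P=8 kN at a=15/2 m (b=L-a=5/2):
  θ_1 = -Pb(L²-b²-3x²)/(6LEI)  [x≤a] = -8·(5/2)·(10²-(5/2)²-3·4²)/(6·10·100000) = -61/400000 rad
Load 2 — uniform load w=16 kN/m over full span:
  θ_2 = -w(L³-6Lx²+4x³)/(24EI) = -16·(10³-6·10·4²+4·4³)/(24·100000) = -37/18750 rad
Load 3 — triangular load w₀=17 kN/m (0→w₀ over full span):
  θ_3 = -w₀(7L⁴-30L²x²+15x⁴)/(360LEI) = -17·(7·10⁴-30·10²·4²+15·4⁴)/(360·10·100000) = -5491/4500000 rad
Superposition: θ = Σ θ_i = -60229/18000000 rad ≈ -0.003346 rad

θ(4) = -60229/18000000 rad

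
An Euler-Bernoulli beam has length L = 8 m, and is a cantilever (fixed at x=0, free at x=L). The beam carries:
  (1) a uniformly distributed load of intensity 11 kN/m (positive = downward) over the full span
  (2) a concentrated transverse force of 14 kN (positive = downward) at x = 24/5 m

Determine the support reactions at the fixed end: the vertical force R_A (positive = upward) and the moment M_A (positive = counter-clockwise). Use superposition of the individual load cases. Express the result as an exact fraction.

Load 1 — uniform load w=11 kN/m over full span:
  R_A = wL = 11·8 = 88 kN
  M_A = wL²/2 = 11·8²/2 = 352 kN·m
Load 2 — point force P=14 kN at a=24/5 m (b=L-a=16/5):
  R_A = P = 14 kN
  M_A = Pa = 14·(24/5) = 336/5 kN·m
Superposition: R_A = 102 kN, M_A = 2096/5 kN·m

R_A = 102 kN, M_A = 2096/5 kN·m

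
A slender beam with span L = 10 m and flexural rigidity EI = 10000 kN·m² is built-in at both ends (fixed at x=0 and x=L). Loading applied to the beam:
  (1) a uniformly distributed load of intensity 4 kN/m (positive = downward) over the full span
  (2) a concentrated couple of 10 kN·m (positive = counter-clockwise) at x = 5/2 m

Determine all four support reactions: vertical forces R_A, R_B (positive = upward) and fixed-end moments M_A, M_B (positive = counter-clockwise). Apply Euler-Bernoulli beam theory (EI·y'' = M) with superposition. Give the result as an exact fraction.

R_A = 169/8 kN, M_A = 755/24 kN·m, R_B = 151/8 kN, M_B = -725/24 kN·m

Load 1 — uniform load w=4 kN/m over full span:
  R_A = wL/2 = 4·10/2 = 20 kN
  M_A = wL²/12 = 4·10²/12 = 100/3 kN·m
  R_B = wL/2 = 4·10/2 = 20 kN
  M_B = -wL²/12 = -4·10²/12 = -100/3 kN·m
Load 2 — applied couple M₀=10 kN·m at a=5/2 m (b=L-a=15/2):
  R_A = 6M₀ab/L³ = 6·10·(5/2)·(15/2)/10³ = 9/8 kN
  M_A = M₀b(2a-b)/L² = 10·(15/2)·(2·(5/2)-(15/2))/10² = -15/8 kN·m
  R_B = -6M₀ab/L³ = -6·10·(5/2)·(15/2)/10³ = -9/8 kN
  M_B = M₀a(2b-a)/L² = 10·(5/2)·(2·(15/2)-(5/2))/10² = 25/8 kN·m
Superposition: R_A = 169/8 kN, M_A = 755/24 kN·m, R_B = 151/8 kN, M_B = -725/24 kN·m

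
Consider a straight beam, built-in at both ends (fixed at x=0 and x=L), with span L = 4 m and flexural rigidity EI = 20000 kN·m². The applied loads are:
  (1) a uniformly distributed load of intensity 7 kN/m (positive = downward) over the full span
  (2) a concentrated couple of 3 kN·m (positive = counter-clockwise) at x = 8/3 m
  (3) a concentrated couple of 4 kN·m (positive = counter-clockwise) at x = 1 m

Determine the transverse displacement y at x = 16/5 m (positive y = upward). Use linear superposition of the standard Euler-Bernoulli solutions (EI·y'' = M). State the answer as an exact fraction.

Load 1 — uniform load w=7 kN/m over full span:
  y_1 = -wx²(L-x)²/(24EI) = -7·(16/5)²·(4-(16/5))²/(24·20000) = -112/1171875 m
Load 2 — applied couple M₀=3 kN·m at a=8/3 m (b=L-a=4/3):
  y_2 = (R_Ax³/6 - M_Ax²/2 - M₀(x-a)²/2)/EI  [x>a] with R_A=1, M_A=1 = (1·(16/5)³/6 - 1·(16/5)²/2 - 3·((16/5)-(8/3))²/2)/20000 = -1/234375 m
Load 3 — applied couple M₀=4 kN·m at a=1 m (b=L-a=3):
  y_3 = (R_Ax³/6 - M_Ax²/2 - M₀(x-a)²/2)/EI  [x>a] with R_A=9/8, M_A=-3/4 = ((9/8)·(16/5)³/6 - (-3/4)·(16/5)²/2 - 4·((16/5)-1)²/2)/20000 = 19/1250000 m
Superposition: y = Σ y_i = -529/6250000 m ≈ -0.000085 m

y(16/5) = -529/6250000 m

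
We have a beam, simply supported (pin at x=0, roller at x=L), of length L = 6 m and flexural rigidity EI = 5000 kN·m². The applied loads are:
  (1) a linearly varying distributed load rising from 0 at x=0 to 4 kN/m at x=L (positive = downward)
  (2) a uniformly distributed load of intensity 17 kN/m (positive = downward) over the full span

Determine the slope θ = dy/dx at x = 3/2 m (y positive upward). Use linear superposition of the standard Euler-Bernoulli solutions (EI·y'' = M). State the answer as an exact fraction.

θ(3/2) = -37641/1600000 rad

Load 1 — triangular load w₀=4 kN/m (0→w₀ over full span):
  θ_1 = -w₀(7L⁴-30L²x²+15x⁴)/(360LEI) = -4·(7·6⁴-30·6²·(3/2)²+15·(3/2)⁴)/(360·6·5000) = -3981/1600000 rad
Load 2 — uniform load w=17 kN/m over full span:
  θ_2 = -w(L³-6Lx²+4x³)/(24EI) = -17·(6³-6·6·(3/2)²+4·(3/2)³)/(24·5000) = -1683/80000 rad
Superposition: θ = Σ θ_i = -37641/1600000 rad ≈ -0.023526 rad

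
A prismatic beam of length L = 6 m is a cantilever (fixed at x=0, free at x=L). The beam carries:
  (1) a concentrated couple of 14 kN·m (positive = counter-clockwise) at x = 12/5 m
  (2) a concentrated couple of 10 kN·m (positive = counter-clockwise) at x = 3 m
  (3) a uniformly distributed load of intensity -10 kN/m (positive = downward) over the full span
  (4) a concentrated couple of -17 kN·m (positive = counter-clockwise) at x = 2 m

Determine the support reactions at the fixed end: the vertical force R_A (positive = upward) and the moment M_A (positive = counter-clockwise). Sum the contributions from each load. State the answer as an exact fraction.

R_A = -60 kN, M_A = -187 kN·m

Load 1 — applied couple M₀=14 kN·m at a=12/5 m (b=L-a=18/5):
  R_A = 0 kN
  M_A = -M₀ = -14 kN·m
Load 2 — applied couple M₀=10 kN·m at a=3 m (b=L-a=3):
  R_A = 0 kN
  M_A = -M₀ = -10 kN·m
Load 3 — uniform load w=-10 kN/m over full span:
  R_A = wL = (-10)·6 = -60 kN
  M_A = wL²/2 = (-10)·6²/2 = -180 kN·m
Load 4 — applied couple M₀=-17 kN·m at a=2 m (b=L-a=4):
  R_A = 0 kN
  M_A = -M₀ = -(-17) = 17 kN·m
Superposition: R_A = -60 kN, M_A = -187 kN·m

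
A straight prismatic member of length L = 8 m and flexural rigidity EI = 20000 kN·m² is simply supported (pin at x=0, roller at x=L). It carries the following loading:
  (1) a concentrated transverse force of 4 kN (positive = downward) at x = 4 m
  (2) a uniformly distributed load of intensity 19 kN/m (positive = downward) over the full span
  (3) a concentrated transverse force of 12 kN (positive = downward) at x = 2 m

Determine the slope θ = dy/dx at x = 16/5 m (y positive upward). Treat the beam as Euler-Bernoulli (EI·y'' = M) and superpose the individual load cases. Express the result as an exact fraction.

Load 1 — point force P=4 kN at a=4 m (b=L-a=4):
  θ_1 = -Pb(L²-b²-3x²)/(6LEI)  [x≤a] = -4·4·(8²-4²-3·(16/5)²)/(6·8·20000) = -9/31250 rad
Load 2 — uniform load w=19 kN/m over full span:
  θ_2 = -w(L³-6Lx²+4x³)/(24EI) = -19·(8³-6·8·(16/5)²+4·(16/5)³)/(24·20000) = -1406/234375 rad
Load 3 — point force P=12 kN at a=2 m (b=L-a=6):
  θ_3 = -Pa(2L²-6Lx+3x²+a²)/(6LEI)  [x>a] = -12·2·(2·8²-6·8·(16/5)+3·(16/5)²+2²)/(6·8·20000) = -57/250000 rad
Superposition: θ = Σ θ_i = -24431/3750000 rad ≈ -0.006515 rad

θ(16/5) = -24431/3750000 rad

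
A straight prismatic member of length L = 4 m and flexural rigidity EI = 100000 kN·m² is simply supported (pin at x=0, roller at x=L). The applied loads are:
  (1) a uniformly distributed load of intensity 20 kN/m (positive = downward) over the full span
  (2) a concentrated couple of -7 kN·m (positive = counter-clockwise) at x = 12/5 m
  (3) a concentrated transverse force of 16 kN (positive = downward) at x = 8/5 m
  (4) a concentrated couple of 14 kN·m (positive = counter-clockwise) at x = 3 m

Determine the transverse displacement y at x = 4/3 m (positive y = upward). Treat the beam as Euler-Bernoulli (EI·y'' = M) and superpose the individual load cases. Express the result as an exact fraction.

y(4/3) = -2496197/3037500000 m

Load 1 — uniform load w=20 kN/m over full span:
  y_1 = -wx(L³-2Lx²+x³)/(24EI) = -20·(4/3)·(4³-2·4·(4/3)²+(4/3)³)/(24·100000) = -88/151875 m
Load 2 — applied couple M₀=-7 kN·m at a=12/5 m (b=L-a=8/5):
  y_2 = (M₀x³/(6L)+C₁x)/EI  [x≤a] with C₁=M₀(3b²-L²)/(6L)=182/75 = ((-7)·(4/3)³/(6·4)+(182/75)·(4/3))/100000 = 161/6328125 m
Load 3 — point force P=16 kN at a=8/5 m (b=L-a=12/5):
  y_3 = -Pbx(L²-b²-x²)/(6LEI)  [x≤a] = -16·(12/5)·(4/3)·(4²-(12/5)²-(4/3)²)/(6·4·100000) = -1904/10546875 m
Load 4 — applied couple M₀=14 kN·m at a=3 m (b=L-a=1):
  y_4 = (M₀x³/(6L)+C₁x)/EI  [x≤a] with C₁=M₀(3b²-L²)/(6L)=-91/12 = (14·(4/3)³/(6·4)+(-91/12)·(4/3))/100000 = -707/8100000 m
Superposition: y = Σ y_i = -2496197/3037500000 m ≈ -0.000822 m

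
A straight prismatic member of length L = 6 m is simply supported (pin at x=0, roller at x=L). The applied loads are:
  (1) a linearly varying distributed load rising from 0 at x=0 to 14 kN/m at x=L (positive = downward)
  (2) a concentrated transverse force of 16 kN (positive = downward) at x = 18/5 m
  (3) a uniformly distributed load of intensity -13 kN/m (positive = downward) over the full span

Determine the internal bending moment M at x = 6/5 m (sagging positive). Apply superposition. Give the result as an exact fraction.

Load 1 — triangular load w₀=14 kN/m (0→w₀ over full span):
  M_1 = w₀Lx/6 - w₀x³/(6L) = 14·6·(6/5)/6 - 14·(6/5)³/(6·6) = 2016/125 kN·m
Load 2 — point force P=16 kN at a=18/5 m (b=L-a=12/5):
  M_2 = Pbx/L  [x≤a] = 16·(12/5)·(6/5)/6 = 192/25 kN·m
Load 3 — uniform load w=-13 kN/m over full span:
  M_3 = wx(L-x)/2 = (-13)·(6/5)·(6-(6/5))/2 = -936/25 kN·m
Superposition: M = Σ M_i = -1704/125 kN·m ≈ -13.632000 kN·m

M(6/5) = -1704/125 kN·m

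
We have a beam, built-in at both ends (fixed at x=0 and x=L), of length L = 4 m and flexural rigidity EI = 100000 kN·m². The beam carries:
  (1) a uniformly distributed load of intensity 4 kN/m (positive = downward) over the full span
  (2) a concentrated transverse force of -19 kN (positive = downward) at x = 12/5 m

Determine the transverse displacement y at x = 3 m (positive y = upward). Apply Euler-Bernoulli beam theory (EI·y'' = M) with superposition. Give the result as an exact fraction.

y(3) = 3/156250 m

Load 1 — uniform load w=4 kN/m over full span:
  y_1 = -wx²(L-x)²/(24EI) = -4·3²·(4-3)²/(24·100000) = -3/200000 m
Load 2 — point force P=-19 kN at a=12/5 m (b=L-a=8/5):
  y_2 = -Pa²(L-x)²(3bL-(3b+a)(L-x))/(6L³EI)  [x>a] = -(-19)·(12/5)²·(4-3)²·(3·(8/5)·4-(3·(8/5)+(12/5))·(4-3))/(6·4³·100000) = 171/5000000 m
Superposition: y = Σ y_i = 3/156250 m ≈ 0.000019 m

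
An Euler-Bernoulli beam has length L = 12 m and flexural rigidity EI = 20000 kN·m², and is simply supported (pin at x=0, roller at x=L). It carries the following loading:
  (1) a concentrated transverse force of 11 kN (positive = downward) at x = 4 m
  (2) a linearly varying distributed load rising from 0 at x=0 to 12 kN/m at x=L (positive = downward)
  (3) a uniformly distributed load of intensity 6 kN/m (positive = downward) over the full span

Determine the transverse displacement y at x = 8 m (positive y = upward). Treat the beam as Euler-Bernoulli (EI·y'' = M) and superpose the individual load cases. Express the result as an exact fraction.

y(8) = -881/5625 m

Load 1 — point force P=11 kN at a=4 m (b=L-a=8):
  y_1 = -Pa(L-x)(2Lx-a²-x²)/(6LEI)  [x>a] = -11·4·(12-8)·(2·12·8-4²-8²)/(6·12·20000) = -77/5625 m
Load 2 — triangular load w₀=12 kN/m (0→w₀ over full span):
  y_2 = -w₀x(7L⁴-10L²x²+3x⁴)/(360LEI) = -12·8·(7·12⁴-10·12²·8²+3·8⁴)/(360·12·20000) = -136/1875 m
Load 3 — uniform load w=6 kN/m over full span:
  y_3 = -wx(L³-2Lx²+x³)/(24EI) = -6·8·(12³-2·12·8²+8³)/(24·20000) = -44/625 m
Superposition: y = Σ y_i = -881/5625 m ≈ -0.156622 m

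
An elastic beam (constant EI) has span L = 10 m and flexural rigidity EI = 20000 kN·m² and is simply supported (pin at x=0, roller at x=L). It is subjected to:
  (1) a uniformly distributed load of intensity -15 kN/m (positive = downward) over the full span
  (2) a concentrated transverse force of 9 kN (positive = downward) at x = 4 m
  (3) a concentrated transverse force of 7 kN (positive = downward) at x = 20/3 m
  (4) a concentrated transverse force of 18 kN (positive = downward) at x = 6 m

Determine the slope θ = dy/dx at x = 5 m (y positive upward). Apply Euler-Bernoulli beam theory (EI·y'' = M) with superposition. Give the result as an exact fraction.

Load 1 — uniform load w=-15 kN/m over full span:
  θ_1 = -w(L³-6Lx²+4x³)/(24EI) = -(-15)·(10³-6·10·5²+4·5³)/(24·20000) = 0 rad
Load 2 — point force P=9 kN at a=4 m (b=L-a=6):
  θ_2 = -Pa(2L²-6Lx+3x²+a²)/(6LEI)  [x>a] = -9·4·(2·10²-6·10·5+3·5²+4²)/(6·10·20000) = 27/100000 rad
Load 3 — point force P=7 kN at a=20/3 m (b=L-a=10/3):
  θ_3 = -Pb(L²-b²-3x²)/(6LEI)  [x≤a] = -7·(10/3)·(10²-(10/3)²-3·5²)/(6·10·20000) = -7/25920 rad
Load 4 — point force P=18 kN at a=6 m (b=L-a=4):
  θ_4 = -Pb(L²-b²-3x²)/(6LEI)  [x≤a] = -18·4·(10²-4²-3·5²)/(6·10·20000) = -27/50000 rad
Superposition: θ = Σ θ_i = -8749/16200000 rad ≈ -0.000540 rad

θ(5) = -8749/16200000 rad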